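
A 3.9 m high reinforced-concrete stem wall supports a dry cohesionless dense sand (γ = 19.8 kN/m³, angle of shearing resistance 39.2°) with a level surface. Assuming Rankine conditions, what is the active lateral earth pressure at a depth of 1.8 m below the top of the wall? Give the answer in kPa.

K_a = (1 − sin φ)/(1 + sin φ) = 0.2255.
σ_h = K_a γ z = 0.2255 × 19.8 × 1.8 = 8.036 kPa.

8.04 kPa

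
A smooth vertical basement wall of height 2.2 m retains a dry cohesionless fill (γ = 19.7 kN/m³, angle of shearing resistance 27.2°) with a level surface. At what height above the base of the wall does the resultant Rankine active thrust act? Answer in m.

K_a = 0.3726.
The pressure distribution is triangular, so the resultant acts at H/3 above the base = 2.2/3 = 0.7333 m.

0.733 m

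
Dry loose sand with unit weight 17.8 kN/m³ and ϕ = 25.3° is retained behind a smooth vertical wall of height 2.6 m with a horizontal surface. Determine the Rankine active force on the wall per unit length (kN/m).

24.1 kN/m

K_a = tan²(45° − φ/2) = 0.4012.
P_a = ½ K_a γ H² = 0.5 × 0.4012 × 17.8 × 2.6² = 24.14 kN/m.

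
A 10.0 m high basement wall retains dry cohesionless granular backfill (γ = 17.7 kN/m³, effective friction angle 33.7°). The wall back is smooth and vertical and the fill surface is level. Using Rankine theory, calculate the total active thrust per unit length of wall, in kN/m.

253 kN/m

K_a = tan²(45° − φ/2) = 0.2863.
P_a = ½ K_a γ H² = 0.5 × 0.2863 × 17.7 × 10.0² = 253.4 kN/m.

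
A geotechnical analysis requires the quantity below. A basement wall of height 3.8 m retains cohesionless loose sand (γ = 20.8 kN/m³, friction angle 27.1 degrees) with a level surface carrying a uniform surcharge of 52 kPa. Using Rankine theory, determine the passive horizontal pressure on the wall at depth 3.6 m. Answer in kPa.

K_p = (1 + sin φ)/(1 − sin φ) = 2.673.
σ_v = γz + q = 20.8 × 3.6 + 52 = 126.9 kPa.
σ_h = K_p σ_v = 2.673 × 126.9 = 339.2 kPa.

339 kPa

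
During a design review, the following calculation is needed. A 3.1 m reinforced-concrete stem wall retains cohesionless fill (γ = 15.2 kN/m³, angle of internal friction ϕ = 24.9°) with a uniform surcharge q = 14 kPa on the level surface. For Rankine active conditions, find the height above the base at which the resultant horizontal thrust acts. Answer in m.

K_a = 0.4074.
Triangular part P₁ = ½K_aγH² = 29.76 at H/3 = 1.033 m; rectangular part P₂ = K_a q H = 17.68 at H/2 = 1.550 m.
ȳ = (P₁·1.033 + P₂·1.550)/(P₁+P₂) = 1.226 m.

1.23 m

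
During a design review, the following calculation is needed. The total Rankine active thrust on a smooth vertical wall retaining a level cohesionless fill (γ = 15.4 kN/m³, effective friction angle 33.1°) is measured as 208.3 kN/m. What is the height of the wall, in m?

9.60 m

K_a = 0.2936. P_a = ½ K_a γ H² ⇒ H = √(2P_a/(K_a γ)).
H = √(2×208.3/(0.2936×15.4)) = 9.599 m.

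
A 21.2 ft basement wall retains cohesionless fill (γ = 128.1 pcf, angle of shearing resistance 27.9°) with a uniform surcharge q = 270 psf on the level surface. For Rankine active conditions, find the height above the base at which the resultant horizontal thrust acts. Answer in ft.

K_a = 0.3625.
Triangular part P₁ = ½K_aγH² = 10430 at H/3 = 7.067 ft; rectangular part P₂ = K_a q H = 2075 at H/2 = 10.60 ft.
ȳ = (P₁·7.067 + P₂·10.60)/(P₁+P₂) = 7.653 ft.

7.65 ft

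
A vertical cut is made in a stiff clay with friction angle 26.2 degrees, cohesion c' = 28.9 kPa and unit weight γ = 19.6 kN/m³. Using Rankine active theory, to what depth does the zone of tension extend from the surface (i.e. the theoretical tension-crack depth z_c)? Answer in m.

K_a = tan²(45° − 26.2°/2) = 0.3874; √K_a = 0.6224.
The active pressure is zero where K_a γ z = 2c√K_a, so z_c = 2c/(γ√K_a) = 2×28.9/(19.6×0.6224) = 4.738 m.

4.74 m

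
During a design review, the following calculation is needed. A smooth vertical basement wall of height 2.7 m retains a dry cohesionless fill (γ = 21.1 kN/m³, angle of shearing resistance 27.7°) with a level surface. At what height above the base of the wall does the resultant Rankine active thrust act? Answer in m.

0.900 m

K_a = 0.3653.
The pressure distribution is triangular, so the resultant acts at H/3 above the base = 2.7/3 = 0.9000 m.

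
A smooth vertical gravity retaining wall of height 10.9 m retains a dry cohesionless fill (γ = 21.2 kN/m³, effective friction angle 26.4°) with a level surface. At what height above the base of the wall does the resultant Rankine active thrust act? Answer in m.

K_a = 0.3844.
The pressure distribution is triangular, so the resultant acts at H/3 above the base = 10.9/3 = 3.633 m.

3.63 m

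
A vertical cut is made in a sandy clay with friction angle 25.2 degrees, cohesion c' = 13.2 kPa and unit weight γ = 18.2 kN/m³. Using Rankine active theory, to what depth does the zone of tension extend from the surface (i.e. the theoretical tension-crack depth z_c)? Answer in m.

2.29 m

K_a = tan²(45° − 25.2°/2) = 0.4027; √K_a = 0.6346.
The active pressure is zero where K_a γ z = 2c√K_a, so z_c = 2c/(γ√K_a) = 2×13.2/(18.2×0.6346) = 2.286 m.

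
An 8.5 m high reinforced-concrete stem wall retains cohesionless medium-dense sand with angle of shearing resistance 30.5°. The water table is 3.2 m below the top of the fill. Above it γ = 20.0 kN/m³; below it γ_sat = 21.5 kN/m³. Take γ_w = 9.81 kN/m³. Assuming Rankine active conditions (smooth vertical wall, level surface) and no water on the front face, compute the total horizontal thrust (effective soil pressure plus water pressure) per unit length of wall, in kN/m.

336 kN/m

K_a = tan²(45° − φ/2) = 0.3267.
γ' = 21.5 − 9.81 = 11.69 kN/m³. Depth below WT = 5.3 m.
σ'_h at WT = K_a γ d_w = 20.91 kPa; at base = 20.91 + K_a γ' × 5.3 = 41.15 kPa.
P₁ (0–3.2 m) = ½×20.91×3.2 = 33.45. P₂ (3.2–8.5 m) = ½(20.91+41.15)×5.3 = 164.4.
P_w = ½ γ_w h₂² = 0.5×9.81×5.3² = 137.8. Total = 33.45+164.4+137.8 = 335.7 kN/m.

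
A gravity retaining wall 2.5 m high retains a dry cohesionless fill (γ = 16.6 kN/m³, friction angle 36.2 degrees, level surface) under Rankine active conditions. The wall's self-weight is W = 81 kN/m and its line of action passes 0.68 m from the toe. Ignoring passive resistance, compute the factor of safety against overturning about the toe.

4.95

K_a = tan²(45° − 36.2°/2) = 0.2574.
P_a = ½K_aγH² = 0.5×0.2574×16.6×2.5² = 13.35 kN/m, acting at H/3 = 0.8333 m above the base.
Overturning moment M_o = P_a × H/3 = 13.35 × 0.8333 = 11.13.
Resisting moment M_r = W × 0.68 = 81 × 0.68 = 55.08.
FS_overturning = M_r/M_o = 55.08/11.13 = 4.950.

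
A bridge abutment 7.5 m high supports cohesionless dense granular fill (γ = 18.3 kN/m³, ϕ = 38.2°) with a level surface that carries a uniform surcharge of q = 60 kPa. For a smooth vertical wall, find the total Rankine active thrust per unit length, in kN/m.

K_a = tan²(45° − φ/2) = 0.2358.
Soil triangle: ½ K_a γ H² = 0.5×0.2358×18.3×7.5² = 121.4 kN/m.
Surcharge rectangle: K_a q H = 0.2358×60×7.5 = 106.1 kN/m.
Total = 121.4 + 106.1 = 227.5 kN/m.

227 kN/m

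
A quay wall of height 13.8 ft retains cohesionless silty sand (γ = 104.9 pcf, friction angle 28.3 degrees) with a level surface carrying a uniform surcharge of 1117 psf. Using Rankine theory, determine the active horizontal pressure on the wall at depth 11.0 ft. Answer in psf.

K_a = (1 − sin φ)/(1 + sin φ) = 0.3568.
σ_v = γz + q = 104.9 × 11.0 + 1117 = 2271 psf.
σ_h = K_a σ_v = 0.3568 × 2271 = 810.2 psf.

810 psf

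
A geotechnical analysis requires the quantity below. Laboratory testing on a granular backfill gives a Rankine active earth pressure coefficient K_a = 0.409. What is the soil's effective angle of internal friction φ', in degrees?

24.8°

K_a = tan²(45° − φ/2) ⇒ 45° − φ/2 = arctan(√0.409) = 32.60°.
φ = 2(45° − 32.60°) = 24.80°.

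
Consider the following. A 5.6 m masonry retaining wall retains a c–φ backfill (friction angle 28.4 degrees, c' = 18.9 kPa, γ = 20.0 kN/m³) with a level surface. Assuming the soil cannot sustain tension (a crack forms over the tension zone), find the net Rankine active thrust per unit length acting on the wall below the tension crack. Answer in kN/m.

21.0 kN/m

K_a = 0.3554; √K_a = 0.5961.
Tension-crack depth z_c = 2c/(γ√K_a) = 2×18.9/(20.0×0.5961) = 3.171 m.
σ_a at base = K_a γ H − 2c√K_a = 0.3554×20.0×5.6 − 2×18.9×0.5961 = 17.27 kPa.
P_a = ½ × 17.27 × (H − z_c) = 0.5×17.27×2.429 = 20.97 kN/m.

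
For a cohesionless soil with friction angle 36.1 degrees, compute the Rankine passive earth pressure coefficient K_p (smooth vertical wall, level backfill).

3.87

K_p = (1 + sin φ)/(1 − sin φ) = tan²(45° + 36.1°/2) = 3.869.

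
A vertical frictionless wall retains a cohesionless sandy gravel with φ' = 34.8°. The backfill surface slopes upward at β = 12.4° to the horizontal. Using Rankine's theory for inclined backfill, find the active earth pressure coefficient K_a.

0.291

K_a = cos β · (cos β − √(cos²β − cos²φ)) / (cos β + √(cos²β − cos²φ)).
cos β = 0.9767, cos φ = 0.8211, √(cos²β − cos²φ) = 0.5288.
K_a = 0.9767 × (0.9767 − 0.5288)/(0.9767 + 0.5288) = 0.2906.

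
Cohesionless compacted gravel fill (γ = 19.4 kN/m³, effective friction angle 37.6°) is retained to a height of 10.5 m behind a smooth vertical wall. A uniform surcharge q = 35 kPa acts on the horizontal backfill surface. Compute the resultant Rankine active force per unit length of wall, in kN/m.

K_a = tan²(45° − φ/2) = 0.2421.
Soil triangle: ½ K_a γ H² = 0.5×0.2421×19.4×10.5² = 258.9 kN/m.
Surcharge rectangle: K_a q H = 0.2421×35×10.5 = 88.98 kN/m.
Total = 258.9 + 88.98 = 347.9 kN/m.

348 kN/m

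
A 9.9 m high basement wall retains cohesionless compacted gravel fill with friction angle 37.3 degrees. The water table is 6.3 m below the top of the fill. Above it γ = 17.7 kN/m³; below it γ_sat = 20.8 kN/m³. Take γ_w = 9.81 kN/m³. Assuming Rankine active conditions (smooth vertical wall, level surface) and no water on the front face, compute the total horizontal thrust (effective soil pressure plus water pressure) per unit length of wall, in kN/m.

K_a = tan²(45° − φ/2) = 0.2453.
γ' = 20.8 − 9.81 = 10.99 kN/m³. Depth below WT = 3.6 m.
σ'_h at WT = K_a γ d_w = 27.36 kPa; at base = 27.36 + K_a γ' × 3.6 = 37.06 kPa.
P₁ (0–6.3 m) = ½×27.36×6.3 = 86.18. P₂ (6.3–9.9 m) = ½(27.36+37.06)×3.6 = 116.0.
P_w = ½ γ_w h₂² = 0.5×9.81×3.6² = 63.57. Total = 86.18+116.0+63.57 = 265.7 kN/m.

266 kN/m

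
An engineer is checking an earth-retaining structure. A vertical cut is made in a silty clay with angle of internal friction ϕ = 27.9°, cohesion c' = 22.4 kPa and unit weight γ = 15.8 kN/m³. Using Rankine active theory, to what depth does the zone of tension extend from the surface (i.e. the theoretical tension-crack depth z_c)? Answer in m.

4.71 m

K_a = tan²(45° − 27.9°/2) = 0.3625; √K_a = 0.6020.
The active pressure is zero where K_a γ z = 2c√K_a, so z_c = 2c/(γ√K_a) = 2×22.4/(15.8×0.6020) = 4.710 m.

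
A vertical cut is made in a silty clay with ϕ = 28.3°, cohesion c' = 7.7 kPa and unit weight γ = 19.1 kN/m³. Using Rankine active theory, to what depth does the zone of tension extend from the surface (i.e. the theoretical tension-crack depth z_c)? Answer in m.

K_a = tan²(45° − 28.3°/2) = 0.3568; √K_a = 0.5973.
The active pressure is zero where K_a γ z = 2c√K_a, so z_c = 2c/(γ√K_a) = 2×7.7/(19.1×0.5973) = 1.350 m.

1.35 m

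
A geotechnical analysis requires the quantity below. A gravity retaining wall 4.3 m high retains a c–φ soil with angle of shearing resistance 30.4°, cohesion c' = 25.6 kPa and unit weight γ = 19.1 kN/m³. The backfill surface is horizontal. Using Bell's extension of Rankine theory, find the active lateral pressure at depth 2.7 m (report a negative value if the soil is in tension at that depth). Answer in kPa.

-12.4 kPa

K_a = (1 − sin φ)/(1 + sin φ) = 0.3280.
σ_a = K_a γ z − 2c√K_a = 0.3280×19.1×2.7 − 2×25.6×0.5727 = -12.41 kPa.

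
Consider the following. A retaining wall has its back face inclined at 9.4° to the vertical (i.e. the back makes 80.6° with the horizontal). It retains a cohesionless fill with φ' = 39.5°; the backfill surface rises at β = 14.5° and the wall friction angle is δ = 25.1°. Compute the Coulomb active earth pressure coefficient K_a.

0.330

K_a = sin²(α+φ) / [sin²α · sin(α−δ) · (1 + √{sin(φ+δ)sin(φ−β) / (sin(α−δ)sin(α+β))})²].
With α = 80.6°, φ = 39.5°, δ = 25.1°, β = 14.5°: K_a = 0.3298.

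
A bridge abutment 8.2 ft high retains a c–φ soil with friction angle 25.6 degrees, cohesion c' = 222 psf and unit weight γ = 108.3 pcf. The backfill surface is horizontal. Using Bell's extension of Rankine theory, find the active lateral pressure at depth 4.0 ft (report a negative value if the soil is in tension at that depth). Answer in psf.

-108 psf

K_a = (1 − sin φ)/(1 + sin φ) = 0.3966.
σ_a = K_a γ z − 2c√K_a = 0.3966×108.3×4.0 − 2×222×0.6297 = -107.8 psf.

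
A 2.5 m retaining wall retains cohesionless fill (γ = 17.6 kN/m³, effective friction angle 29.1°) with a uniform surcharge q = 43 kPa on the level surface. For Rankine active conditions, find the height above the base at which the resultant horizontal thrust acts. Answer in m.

K_a = 0.3456.
Triangular part P₁ = ½K_aγH² = 19.01 at H/3 = 0.8333 m; rectangular part P₂ = K_a q H = 37.15 at H/2 = 1.250 m.
ȳ = (P₁·0.8333 + P₂·1.250)/(P₁+P₂) = 1.109 m.

1.11 m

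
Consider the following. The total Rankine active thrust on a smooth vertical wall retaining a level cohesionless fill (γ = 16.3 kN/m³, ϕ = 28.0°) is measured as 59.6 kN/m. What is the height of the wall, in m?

4.50 m

K_a = 0.3610. P_a = ½ K_a γ H² ⇒ H = √(2P_a/(K_a γ)).
H = √(2×59.6/(0.3610×16.3)) = 4.501 m.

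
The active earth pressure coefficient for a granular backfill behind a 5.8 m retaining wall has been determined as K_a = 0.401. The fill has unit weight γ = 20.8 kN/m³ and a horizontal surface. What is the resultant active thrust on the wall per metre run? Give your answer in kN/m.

P = ½ K_a γ H² = 0.5 × 0.401 × 20.8 × 5.8² = 140.3 kN/m.

140 kN/m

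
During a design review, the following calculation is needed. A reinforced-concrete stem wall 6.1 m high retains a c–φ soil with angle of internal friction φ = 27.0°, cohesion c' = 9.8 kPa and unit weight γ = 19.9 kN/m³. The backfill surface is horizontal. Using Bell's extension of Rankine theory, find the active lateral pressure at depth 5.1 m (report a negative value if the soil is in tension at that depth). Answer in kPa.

K_a = (1 − sin φ)/(1 + sin φ) = 0.3755.
σ_a = K_a γ z − 2c√K_a = 0.3755×19.9×5.1 − 2×9.8×0.6128 = 26.10 kPa.

26.1 kPa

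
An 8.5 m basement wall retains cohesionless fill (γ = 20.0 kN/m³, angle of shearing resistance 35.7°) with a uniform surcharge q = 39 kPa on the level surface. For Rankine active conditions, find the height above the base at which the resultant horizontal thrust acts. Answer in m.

K_a = 0.2630.
Triangular part P₁ = ½K_aγH² = 190.0 at H/3 = 2.833 m; rectangular part P₂ = K_a q H = 87.18 at H/2 = 4.250 m.
ȳ = (P₁·2.833 + P₂·4.250)/(P₁+P₂) = 3.279 m.

3.28 m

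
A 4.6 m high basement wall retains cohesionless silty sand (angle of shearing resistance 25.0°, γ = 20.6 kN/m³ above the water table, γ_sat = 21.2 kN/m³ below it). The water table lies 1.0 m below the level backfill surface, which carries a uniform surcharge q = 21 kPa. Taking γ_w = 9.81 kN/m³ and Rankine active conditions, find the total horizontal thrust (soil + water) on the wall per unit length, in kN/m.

K_a = tan²(45° − φ/2) = 0.4059.
γ' = 21.2 − 9.81 = 11.39 kN/m³. h₂ = H − d_w = 3.6 m.
σ'_h: at surface K_a·q = 8.523; at WT K_a(q+γd_w) = 16.88; at base K_a(q+γd_w+γ'h₂) = 33.53 kPa.
P₁ = ½(8.523+16.88)×1.0 = 12.70; P₂ = ½(16.88+33.53)×3.6 = 90.74; P_w = ½γ_w h₂² = 63.57.
Total = 12.70+90.74+63.57 = 167.0 kN/m.

167 kN/m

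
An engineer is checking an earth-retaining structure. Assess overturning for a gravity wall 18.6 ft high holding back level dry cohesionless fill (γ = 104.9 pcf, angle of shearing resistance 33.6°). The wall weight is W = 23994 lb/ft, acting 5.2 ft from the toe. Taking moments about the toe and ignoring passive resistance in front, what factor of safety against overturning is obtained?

3.86

K_a = tan²(45° − 33.6°/2) = 0.2875.
P_a = ½K_aγH² = 0.5×0.2875×104.9×18.6² = 5217 lb/ft, acting at H/3 = 6.200 ft above the base.
Overturning moment M_o = P_a × H/3 = 5217 × 6.200 = 32350.
Resisting moment M_r = W × 5.2 = 23994 × 5.2 = 124800.
FS_overturning = M_r/M_o = 124800/32350 = 3.857.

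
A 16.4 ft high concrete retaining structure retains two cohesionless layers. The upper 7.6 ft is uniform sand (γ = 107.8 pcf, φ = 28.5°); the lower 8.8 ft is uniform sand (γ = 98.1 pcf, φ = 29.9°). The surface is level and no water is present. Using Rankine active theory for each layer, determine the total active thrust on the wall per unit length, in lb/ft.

4790 lb/ft

K_a1 = tan²(45°−28.5°/2) = 0.3540; K_a2 = tan²(45°−29.9°/2) = 0.3347.
Layer 1: σ at base = K_a1 γ₁ h₁ = 290.0 psf; P₁ = ½×290.0×7.6 = 1102.
Layer 2: σ_v at top = γ₁h₁ = 819.3; σ_h top = K_a2×819.3 = 274.2; σ_h base = K_a2×(819.3+98.1×8.8) = 563.1.
P₂ = ½(274.2+563.1)×8.8 = 3684. Total P_a = 1102+3684 = 4786 lb/ft.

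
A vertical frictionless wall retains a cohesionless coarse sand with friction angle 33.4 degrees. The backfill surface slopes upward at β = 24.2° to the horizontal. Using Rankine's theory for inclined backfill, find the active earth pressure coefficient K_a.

0.388

K_a = cos β · (cos β − √(cos²β − cos²φ)) / (cos β + √(cos²β − cos²φ)).
cos β = 0.9121, cos φ = 0.8348, √(cos²β − cos²φ) = 0.3674.
K_a = 0.9121 × (0.9121 − 0.3674)/(0.9121 + 0.3674) = 0.3883.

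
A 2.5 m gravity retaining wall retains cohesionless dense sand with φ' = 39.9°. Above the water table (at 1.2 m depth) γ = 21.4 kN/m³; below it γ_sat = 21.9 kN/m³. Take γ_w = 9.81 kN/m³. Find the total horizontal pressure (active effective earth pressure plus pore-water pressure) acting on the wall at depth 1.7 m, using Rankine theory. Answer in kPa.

K_a = (1 − sin φ)/(1 + sin φ) = 0.2184.
γ' = 21.9 − 9.81 = 12.09 kN/m³.
Effective vertical stress at 1.7 m: σ'_v = 21.4×1.2 + 12.09×0.500 = 31.72 kPa.
σ'_h = K_a σ'_v = 0.2184 × 31.72 = 6.930 kPa; u = γ_w × 0.500 = 4.905 kPa.
Total σ_h = 6.930 + 4.905 = 11.83 kPa.

11.8 kPa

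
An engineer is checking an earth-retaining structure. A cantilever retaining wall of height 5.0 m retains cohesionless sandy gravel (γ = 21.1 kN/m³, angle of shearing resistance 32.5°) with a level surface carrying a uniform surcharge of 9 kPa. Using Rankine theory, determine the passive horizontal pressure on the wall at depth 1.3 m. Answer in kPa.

K_p = (1 + sin φ)/(1 − sin φ) = 3.322.
σ_v = γz + q = 21.1 × 1.3 + 9 = 36.43 kPa.
σ_h = K_p σ_v = 3.322 × 36.43 = 121.0 kPa.

121 kPa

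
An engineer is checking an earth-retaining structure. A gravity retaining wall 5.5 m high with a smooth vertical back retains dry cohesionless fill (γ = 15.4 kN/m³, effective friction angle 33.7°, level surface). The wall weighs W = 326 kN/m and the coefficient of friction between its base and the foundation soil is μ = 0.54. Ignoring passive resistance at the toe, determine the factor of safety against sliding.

K_a = tan²(45° − 33.7°/2) = 0.2863.
P_a = ½K_aγH² = 0.5×0.2863×15.4×5.5² = 66.69 kN/m, acting at H/3 = 1.833 m above the base.
FS_sliding = μW / P_a = 0.54×326 / 66.69 = 2.640.

2.64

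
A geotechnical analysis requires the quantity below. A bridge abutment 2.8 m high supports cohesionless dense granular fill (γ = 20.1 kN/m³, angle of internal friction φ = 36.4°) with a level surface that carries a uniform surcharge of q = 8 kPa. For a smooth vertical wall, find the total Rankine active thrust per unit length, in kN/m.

25.8 kN/m

K_a = tan²(45° − φ/2) = 0.2552.
Soil triangle: ½ K_a γ H² = 0.5×0.2552×20.1×2.8² = 20.10 kN/m.
Surcharge rectangle: K_a q H = 0.2552×8×2.8 = 5.716 kN/m.
Total = 20.10 + 5.716 = 25.82 kN/m.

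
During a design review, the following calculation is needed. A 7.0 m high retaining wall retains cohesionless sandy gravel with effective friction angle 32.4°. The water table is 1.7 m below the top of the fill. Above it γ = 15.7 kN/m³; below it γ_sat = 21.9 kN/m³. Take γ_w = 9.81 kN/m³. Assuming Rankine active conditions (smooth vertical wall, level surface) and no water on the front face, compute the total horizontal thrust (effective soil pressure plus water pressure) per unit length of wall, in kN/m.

239 kN/m

K_a = tan²(45° − φ/2) = 0.3022.
γ' = 21.9 − 9.81 = 12.09 kN/m³. Depth below WT = 5.3 m.
σ'_h at WT = K_a γ d_w = 8.067 kPa; at base = 8.067 + K_a γ' × 5.3 = 27.43 kPa.
P₁ (0–1.7 m) = ½×8.067×1.7 = 6.857. P₂ (1.7–7.0 m) = ½(8.067+27.43)×5.3 = 94.07.
P_w = ½ γ_w h₂² = 0.5×9.81×5.3² = 137.8. Total = 6.857+94.07+137.8 = 238.7 kN/m.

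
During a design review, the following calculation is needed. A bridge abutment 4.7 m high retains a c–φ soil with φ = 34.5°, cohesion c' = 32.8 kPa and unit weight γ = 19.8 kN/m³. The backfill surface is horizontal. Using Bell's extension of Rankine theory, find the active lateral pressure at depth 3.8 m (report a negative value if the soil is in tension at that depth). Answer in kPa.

K_a = (1 − sin φ)/(1 + sin φ) = 0.2768.
σ_a = K_a γ z − 2c√K_a = 0.2768×19.8×3.8 − 2×32.8×0.5261 = -13.69 kPa.

-13.7 kPa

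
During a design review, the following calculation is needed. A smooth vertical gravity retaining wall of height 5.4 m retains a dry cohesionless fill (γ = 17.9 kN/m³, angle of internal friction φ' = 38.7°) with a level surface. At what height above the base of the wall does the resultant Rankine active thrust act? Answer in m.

1.80 m

K_a = 0.2306.
The pressure distribution is triangular, so the resultant acts at H/3 above the base = 5.4/3 = 1.800 m.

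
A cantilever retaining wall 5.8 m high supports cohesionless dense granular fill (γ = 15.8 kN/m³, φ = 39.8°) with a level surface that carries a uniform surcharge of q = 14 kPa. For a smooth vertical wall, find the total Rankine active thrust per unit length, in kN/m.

76.1 kN/m

K_a = tan²(45° − φ/2) = 0.2194.
Soil triangle: ½ K_a γ H² = 0.5×0.2194×15.8×5.8² = 58.32 kN/m.
Surcharge rectangle: K_a q H = 0.2194×14×5.8 = 17.82 kN/m.
Total = 58.32 + 17.82 = 76.13 kN/m.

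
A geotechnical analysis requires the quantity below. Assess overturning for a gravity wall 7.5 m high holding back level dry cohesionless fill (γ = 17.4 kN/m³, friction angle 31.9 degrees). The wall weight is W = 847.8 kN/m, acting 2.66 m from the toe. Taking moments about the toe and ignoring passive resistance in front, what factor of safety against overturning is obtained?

K_a = tan²(45° − 31.9°/2) = 0.3085.
P_a = ½K_aγH² = 0.5×0.3085×17.4×7.5² = 151.0 kN/m, acting at H/3 = 2.500 m above the base.
Overturning moment M_o = P_a × H/3 = 151.0 × 2.500 = 377.5.
Resisting moment M_r = W × 2.66 = 847.8 × 2.66 = 2255.
FS_overturning = M_r/M_o = 2255/377.5 = 5.975.

5.97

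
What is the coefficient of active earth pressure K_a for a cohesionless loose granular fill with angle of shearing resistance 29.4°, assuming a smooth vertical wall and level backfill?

K_a = (1 − sin φ)/(1 + sin φ) = (1 − sin 29.4°)/(1 + sin 29.4°) = 0.3415.

0.341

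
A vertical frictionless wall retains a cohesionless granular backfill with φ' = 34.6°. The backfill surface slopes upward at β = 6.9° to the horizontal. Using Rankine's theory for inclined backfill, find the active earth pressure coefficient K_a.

K_a = cos β · (cos β − √(cos²β − cos²φ)) / (cos β + √(cos²β − cos²φ)).
cos β = 0.9928, cos φ = 0.8231, √(cos²β − cos²φ) = 0.5550.
K_a = 0.9928 × (0.9928 − 0.5550)/(0.9928 + 0.5550) = 0.2808.

0.281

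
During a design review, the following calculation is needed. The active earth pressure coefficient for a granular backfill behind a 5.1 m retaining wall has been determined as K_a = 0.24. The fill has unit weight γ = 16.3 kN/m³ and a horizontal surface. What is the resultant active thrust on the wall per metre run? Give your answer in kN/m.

P = ½ K_a γ H² = 0.5 × 0.24 × 16.3 × 5.1² = 50.88 kN/m.

50.9 kN/m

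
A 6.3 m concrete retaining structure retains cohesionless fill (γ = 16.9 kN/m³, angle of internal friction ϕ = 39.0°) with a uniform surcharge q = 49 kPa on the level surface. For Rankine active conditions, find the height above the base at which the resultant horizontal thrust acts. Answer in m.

2.60 m

K_a = 0.2275.
Triangular part P₁ = ½K_aγH² = 76.30 at H/3 = 2.100 m; rectangular part P₂ = K_a q H = 70.23 at H/2 = 3.150 m.
ȳ = (P₁·2.100 + P₂·3.150)/(P₁+P₂) = 2.603 m.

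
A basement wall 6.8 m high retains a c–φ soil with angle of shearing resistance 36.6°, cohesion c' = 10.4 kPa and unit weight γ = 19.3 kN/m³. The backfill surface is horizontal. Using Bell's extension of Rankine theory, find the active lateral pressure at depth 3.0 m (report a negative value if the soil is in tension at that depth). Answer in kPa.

K_a = (1 − sin φ)/(1 + sin φ) = 0.2530.
σ_a = K_a γ z − 2c√K_a = 0.2530×19.3×3.0 − 2×10.4×0.5029 = 4.185 kPa.

4.18 kPa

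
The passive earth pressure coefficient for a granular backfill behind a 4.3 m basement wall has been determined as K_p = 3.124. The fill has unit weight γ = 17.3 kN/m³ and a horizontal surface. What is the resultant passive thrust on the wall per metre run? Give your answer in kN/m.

500 kN/m

P = ½ K_p γ H² = 0.5 × 3.124 × 17.3 × 4.3² = 499.6 kN/m.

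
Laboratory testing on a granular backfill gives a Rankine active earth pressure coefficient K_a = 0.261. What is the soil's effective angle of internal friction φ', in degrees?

35.9°

K_a = tan²(45° − φ/2) ⇒ 45° − φ/2 = arctan(√0.261) = 27.06°.
φ = 2(45° − 27.06°) = 35.88°.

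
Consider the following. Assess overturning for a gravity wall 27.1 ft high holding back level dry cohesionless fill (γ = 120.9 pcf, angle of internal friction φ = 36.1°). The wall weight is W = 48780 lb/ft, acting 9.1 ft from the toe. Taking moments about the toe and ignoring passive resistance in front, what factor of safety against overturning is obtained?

4.28

K_a = tan²(45° − 36.1°/2) = 0.2585.
P_a = ½K_aγH² = 0.5×0.2585×120.9×27.1² = 11480 lb/ft, acting at H/3 = 9.033 ft above the base.
Overturning moment M_o = P_a × H/3 = 11480 × 9.033 = 103700.
Resisting moment M_r = W × 9.1 = 48780 × 9.1 = 443900.
FS_overturning = M_r/M_o = 443900/103700 = 4.282.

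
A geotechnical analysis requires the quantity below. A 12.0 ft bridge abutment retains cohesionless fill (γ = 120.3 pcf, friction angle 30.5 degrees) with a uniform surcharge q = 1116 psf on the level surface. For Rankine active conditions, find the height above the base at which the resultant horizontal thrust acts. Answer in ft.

5.21 ft

K_a = 0.3267.
Triangular part P₁ = ½K_aγH² = 2829 at H/3 = 4.000 ft; rectangular part P₂ = K_a q H = 4375 at H/2 = 6.000 ft.
ȳ = (P₁·4.000 + P₂·6.000)/(P₁+P₂) = 5.214 ft.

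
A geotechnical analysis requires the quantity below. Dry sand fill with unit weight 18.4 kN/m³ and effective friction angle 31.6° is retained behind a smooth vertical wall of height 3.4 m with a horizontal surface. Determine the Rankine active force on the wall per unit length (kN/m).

K_a = tan²(45° − φ/2) = 0.3123.
P_a = ½ K_a γ H² = 0.5 × 0.3123 × 18.4 × 3.4² = 33.22 kN/m.

33.2 kN/m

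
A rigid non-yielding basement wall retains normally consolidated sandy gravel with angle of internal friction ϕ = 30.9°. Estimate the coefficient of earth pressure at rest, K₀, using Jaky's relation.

K₀ = 1 − sin φ' = 1 − sin 30.9° = 0.4865.

0.486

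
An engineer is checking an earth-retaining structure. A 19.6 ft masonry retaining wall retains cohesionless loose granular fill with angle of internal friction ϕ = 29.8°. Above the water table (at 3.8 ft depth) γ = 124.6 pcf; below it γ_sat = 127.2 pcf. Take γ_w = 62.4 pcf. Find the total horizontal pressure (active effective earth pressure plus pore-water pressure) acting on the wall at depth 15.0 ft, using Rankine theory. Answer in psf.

1100 psf

K_a = (1 − sin φ)/(1 + sin φ) = 0.3360.
γ' = 127.2 − 62.4 = 64.80 pcf.
Effective vertical stress at 15.0 ft: σ'_v = 124.6×3.8 + 64.80×11.2 = 1199 psf.
σ'_h = K_a σ'_v = 0.3360 × 1199 = 403.0 psf; u = γ_w × 11.2 = 698.9 psf.
Total σ_h = 403.0 + 698.9 = 1102 psf.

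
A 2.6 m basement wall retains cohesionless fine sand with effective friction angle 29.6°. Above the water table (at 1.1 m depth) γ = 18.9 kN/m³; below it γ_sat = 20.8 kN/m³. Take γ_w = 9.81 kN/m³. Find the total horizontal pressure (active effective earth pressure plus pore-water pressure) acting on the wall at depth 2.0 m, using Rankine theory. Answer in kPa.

19.2 kPa

K_a = (1 − sin φ)/(1 + sin φ) = 0.3387.
γ' = 20.8 − 9.81 = 10.99 kN/m³.
Effective vertical stress at 2.0 m: σ'_v = 18.9×1.1 + 10.99×0.900 = 30.68 kPa.
σ'_h = K_a σ'_v = 0.3387 × 30.68 = 10.39 kPa; u = γ_w × 0.900 = 8.829 kPa.
Total σ_h = 10.39 + 8.829 = 19.22 kPa.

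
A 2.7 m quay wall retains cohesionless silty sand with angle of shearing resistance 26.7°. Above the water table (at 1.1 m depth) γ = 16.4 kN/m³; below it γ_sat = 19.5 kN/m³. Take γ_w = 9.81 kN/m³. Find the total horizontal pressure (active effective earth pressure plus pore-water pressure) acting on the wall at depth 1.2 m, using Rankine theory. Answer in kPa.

8.20 kPa

K_a = (1 − sin φ)/(1 + sin φ) = 0.3800.
γ' = 19.5 − 9.81 = 9.690 kN/m³.
Effective vertical stress at 1.2 m: σ'_v = 16.4×1.1 + 9.690×0.1000 = 19.01 kPa.
σ'_h = K_a σ'_v = 0.3800 × 19.01 = 7.223 kPa; u = γ_w × 0.1000 = 0.9810 kPa.
Total σ_h = 7.223 + 0.9810 = 8.204 kPa.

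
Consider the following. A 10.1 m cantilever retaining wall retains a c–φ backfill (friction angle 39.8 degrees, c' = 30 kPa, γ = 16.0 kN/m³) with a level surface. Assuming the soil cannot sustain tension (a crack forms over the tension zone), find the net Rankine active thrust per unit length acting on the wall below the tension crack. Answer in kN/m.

K_a = 0.2194; √K_a = 0.4684.
Tension-crack depth z_c = 2c/(γ√K_a) = 2×30/(16.0×0.4684) = 8.005 m.
σ_a at base = K_a γ H − 2c√K_a = 0.2194×16.0×10.1 − 2×30×0.4684 = 7.354 kPa.
P_a = ½ × 7.354 × (H − z_c) = 0.5×7.354×2.095 = 7.702 kN/m.

7.70 kN/m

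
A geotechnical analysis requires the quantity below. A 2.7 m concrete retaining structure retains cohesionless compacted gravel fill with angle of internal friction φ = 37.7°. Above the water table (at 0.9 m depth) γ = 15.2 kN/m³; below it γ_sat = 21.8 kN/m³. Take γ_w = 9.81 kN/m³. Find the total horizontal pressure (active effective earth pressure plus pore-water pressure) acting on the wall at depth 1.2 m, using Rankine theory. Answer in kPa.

K_a = (1 − sin φ)/(1 + sin φ) = 0.2411.
γ' = 21.8 − 9.81 = 11.99 kN/m³.
Effective vertical stress at 1.2 m: σ'_v = 15.2×0.9 + 11.99×0.300 = 17.28 kPa.
σ'_h = K_a σ'_v = 0.2411 × 17.28 = 4.165 kPa; u = γ_w × 0.300 = 2.943 kPa.
Total σ_h = 4.165 + 2.943 = 7.108 kPa.

7.11 kPa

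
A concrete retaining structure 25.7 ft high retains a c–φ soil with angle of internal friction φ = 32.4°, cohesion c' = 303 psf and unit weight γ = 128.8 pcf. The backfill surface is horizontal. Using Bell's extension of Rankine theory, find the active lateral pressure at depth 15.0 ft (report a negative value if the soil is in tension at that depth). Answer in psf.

K_a = (1 − sin φ)/(1 + sin φ) = 0.3022.
σ_a = K_a γ z − 2c√K_a = 0.3022×128.8×15.0 − 2×303×0.5498 = 250.8 psf.

251 psf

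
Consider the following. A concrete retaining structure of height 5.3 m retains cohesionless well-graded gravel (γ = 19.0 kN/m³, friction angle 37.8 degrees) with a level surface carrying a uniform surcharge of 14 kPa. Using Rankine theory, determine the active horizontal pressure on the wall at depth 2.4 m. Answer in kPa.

14.3 kPa

K_a = (1 − sin φ)/(1 + sin φ) = 0.2400.
σ_v = γz + q = 19.0 × 2.4 + 14 = 59.60 kPa.
σ_h = K_a σ_v = 0.2400 × 59.60 = 14.30 kPa.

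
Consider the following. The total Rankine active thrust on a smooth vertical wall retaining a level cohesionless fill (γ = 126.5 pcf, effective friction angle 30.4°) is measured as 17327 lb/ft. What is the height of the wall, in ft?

K_a = 0.3280. P_a = ½ K_a γ H² ⇒ H = √(2P_a/(K_a γ)).
H = √(2×17327/(0.3280×126.5)) = 28.90 ft.

28.9 ft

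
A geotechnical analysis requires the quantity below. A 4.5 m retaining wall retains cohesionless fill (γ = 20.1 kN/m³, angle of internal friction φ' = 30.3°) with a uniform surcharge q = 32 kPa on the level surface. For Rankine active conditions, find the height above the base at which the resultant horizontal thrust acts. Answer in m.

K_a = 0.3293.
Triangular part P₁ = ½K_aγH² = 67.02 at H/3 = 1.500 m; rectangular part P₂ = K_a q H = 47.42 at H/2 = 2.250 m.
ȳ = (P₁·1.500 + P₂·2.250)/(P₁+P₂) = 1.811 m.

1.81 m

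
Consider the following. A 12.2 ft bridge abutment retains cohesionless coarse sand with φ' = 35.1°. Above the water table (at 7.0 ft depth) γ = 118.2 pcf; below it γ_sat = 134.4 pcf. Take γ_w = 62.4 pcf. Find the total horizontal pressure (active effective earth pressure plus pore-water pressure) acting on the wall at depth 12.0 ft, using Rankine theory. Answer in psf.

632 psf

K_a = (1 − sin φ)/(1 + sin φ) = 0.2698.
γ' = 134.4 − 62.4 = 72.00 pcf.
Effective vertical stress at 12.0 ft: σ'_v = 118.2×7.0 + 72.00×5.00 = 1187 psf.
σ'_h = K_a σ'_v = 0.2698 × 1187 = 320.4 psf; u = γ_w × 5.00 = 312.0 psf.
Total σ_h = 320.4 + 312.0 = 632.4 psf.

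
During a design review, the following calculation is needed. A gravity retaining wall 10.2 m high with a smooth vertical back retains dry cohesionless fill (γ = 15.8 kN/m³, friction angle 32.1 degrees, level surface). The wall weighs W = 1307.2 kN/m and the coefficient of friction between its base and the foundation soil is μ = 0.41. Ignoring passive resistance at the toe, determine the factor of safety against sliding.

K_a = tan²(45° − 32.1°/2) = 0.3060.
P_a = ½K_aγH² = 0.5×0.3060×15.8×10.2² = 251.5 kN/m, acting at H/3 = 3.400 m above the base.
FS_sliding = μW / P_a = 0.41×1307.2 / 251.5 = 2.131.

2.13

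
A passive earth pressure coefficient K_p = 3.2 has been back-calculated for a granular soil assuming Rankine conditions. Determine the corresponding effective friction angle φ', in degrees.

31.6°

K_p = (1+sin φ)/(1−sin φ) ⇒ sin φ = (K_p − 1)/(K_p + 1) = 0.5238.
φ = arcsin(0.5238) = 31.59°.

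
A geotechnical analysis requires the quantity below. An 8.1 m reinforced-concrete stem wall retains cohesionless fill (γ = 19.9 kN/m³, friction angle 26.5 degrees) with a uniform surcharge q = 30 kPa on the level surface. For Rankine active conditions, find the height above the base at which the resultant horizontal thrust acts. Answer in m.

3.07 m

K_a = 0.3829.
Triangular part P₁ = ½K_aγH² = 250.0 at H/3 = 2.700 m; rectangular part P₂ = K_a q H = 93.05 at H/2 = 4.050 m.
ȳ = (P₁·2.700 + P₂·4.050)/(P₁+P₂) = 3.066 m.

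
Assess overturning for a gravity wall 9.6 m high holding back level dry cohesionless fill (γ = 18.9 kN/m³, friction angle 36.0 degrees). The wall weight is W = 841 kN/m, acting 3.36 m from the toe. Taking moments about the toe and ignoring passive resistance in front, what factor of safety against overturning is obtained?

K_a = tan²(45° − 36.0°/2) = 0.2596.
P_a = ½K_aγH² = 0.5×0.2596×18.9×9.6² = 226.1 kN/m, acting at H/3 = 3.200 m above the base.
Overturning moment M_o = P_a × H/3 = 226.1 × 3.200 = 723.5.
Resisting moment M_r = W × 3.36 = 841 × 3.36 = 2826.
FS_overturning = M_r/M_o = 2826/723.5 = 3.906.

3.91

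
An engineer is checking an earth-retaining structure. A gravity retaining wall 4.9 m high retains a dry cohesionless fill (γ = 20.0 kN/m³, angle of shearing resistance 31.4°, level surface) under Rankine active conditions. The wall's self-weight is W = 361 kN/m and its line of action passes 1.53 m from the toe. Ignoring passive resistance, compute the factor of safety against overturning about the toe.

4.47

K_a = tan²(45° − 31.4°/2) = 0.3149.
P_a = ½K_aγH² = 0.5×0.3149×20.0×4.9² = 75.61 kN/m, acting at H/3 = 1.633 m above the base.
Overturning moment M_o = P_a × H/3 = 75.61 × 1.633 = 123.5.
Resisting moment M_r = W × 1.53 = 361 × 1.53 = 552.3.
FS_overturning = M_r/M_o = 552.3/123.5 = 4.472.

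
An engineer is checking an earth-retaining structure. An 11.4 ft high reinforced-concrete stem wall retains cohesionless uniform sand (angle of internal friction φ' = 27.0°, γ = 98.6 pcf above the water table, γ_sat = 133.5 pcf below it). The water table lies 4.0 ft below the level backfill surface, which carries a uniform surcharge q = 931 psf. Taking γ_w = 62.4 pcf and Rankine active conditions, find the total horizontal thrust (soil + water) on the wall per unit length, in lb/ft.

K_a = tan²(45° − φ/2) = 0.3755.
γ' = 133.5 − 62.4 = 71.10 pcf. h₂ = H − d_w = 7.4 ft.
σ'_h: at surface K_a·q = 349.6; at WT K_a(q+γd_w) = 497.7; at base K_a(q+γd_w+γ'h₂) = 695.3 psf.
P₁ = ½(349.6+497.7)×4.0 = 1695; P₂ = ½(497.7+695.3)×7.4 = 4414; P_w = ½γ_w h₂² = 1709.
Total = 1695+4414+1709 = 7817 lb/ft.

7820 lb/ft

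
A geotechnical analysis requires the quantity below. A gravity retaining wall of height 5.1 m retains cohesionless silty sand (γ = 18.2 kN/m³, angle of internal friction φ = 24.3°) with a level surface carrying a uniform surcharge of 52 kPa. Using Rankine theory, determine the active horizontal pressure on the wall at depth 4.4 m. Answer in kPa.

55.1 kPa

K_a = (1 − sin φ)/(1 + sin φ) = 0.4169.
σ_v = γz + q = 18.2 × 4.4 + 52 = 132.1 kPa.
σ_h = K_a σ_v = 0.4169 × 132.1 = 55.07 kPa.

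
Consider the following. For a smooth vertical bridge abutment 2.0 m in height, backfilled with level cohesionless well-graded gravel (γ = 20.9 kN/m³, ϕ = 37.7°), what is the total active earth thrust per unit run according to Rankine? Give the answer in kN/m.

10.1 kN/m

K_a = tan²(45° − φ/2) = 0.2411.
P_a = ½ K_a γ H² = 0.5 × 0.2411 × 20.9 × 2.0² = 10.08 kN/m.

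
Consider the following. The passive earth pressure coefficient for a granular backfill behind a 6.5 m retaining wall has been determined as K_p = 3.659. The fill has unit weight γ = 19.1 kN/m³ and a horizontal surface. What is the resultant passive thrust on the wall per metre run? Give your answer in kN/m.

1480 kN/m

P = ½ K_p γ H² = 0.5 × 3.659 × 19.1 × 6.5² = 1476 kN/m.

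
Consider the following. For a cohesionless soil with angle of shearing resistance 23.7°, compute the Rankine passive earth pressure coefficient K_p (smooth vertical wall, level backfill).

2.34

K_p = (1 + sin φ)/(1 − sin φ) = tan²(45° + 23.7°/2) = 2.344.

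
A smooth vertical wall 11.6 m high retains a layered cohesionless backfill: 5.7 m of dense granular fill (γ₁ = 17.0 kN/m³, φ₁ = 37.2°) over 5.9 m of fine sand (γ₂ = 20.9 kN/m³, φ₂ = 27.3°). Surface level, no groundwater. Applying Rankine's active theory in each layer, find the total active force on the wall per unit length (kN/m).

K_a1 = tan²(45°−37.2°/2) = 0.2464; K_a2 = tan²(45°−27.3°/2) = 0.3711.
Layer 1: σ at base = K_a1 γ₁ h₁ = 23.88 kPa; P₁ = ½×23.88×5.7 = 68.05.
Layer 2: σ_v at top = γ₁h₁ = 96.90; σ_h top = K_a2×96.90 = 35.96; σ_h base = K_a2×(96.90+20.9×5.9) = 81.73.
P₂ = ½(35.96+81.73)×5.9 = 347.2. Total P_a = 68.05+347.2 = 415.2 kN/m.

415 kN/m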